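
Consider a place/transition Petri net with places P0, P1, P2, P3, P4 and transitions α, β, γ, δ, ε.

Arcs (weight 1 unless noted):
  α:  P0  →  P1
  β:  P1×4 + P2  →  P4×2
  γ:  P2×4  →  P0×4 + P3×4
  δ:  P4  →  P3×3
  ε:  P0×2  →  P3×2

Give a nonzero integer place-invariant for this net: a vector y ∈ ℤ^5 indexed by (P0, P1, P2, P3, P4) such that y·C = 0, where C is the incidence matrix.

Incidence matrix C (rows=places, cols=transitions):
        α    β    γ    δ    ε
   P0  -1    0    4    0   -2
   P1   1   -4    0    0    0
   P2   0   -1   -4    0    0
   P3   0    0    4    3    2
   P4   0    2    0   -1    0

Candidate y = [1, 1, 2, 1, 3]; check y·C column-wise:
  col α: 1·-1 + 1·1 + 2·0 + 1·0 + 3·0 = 0
  col β: 1·0 + 1·-4 + 2·-1 + 1·0 + 3·2 = 0
  col γ: 1·4 + 1·0 + 2·-4 + 1·4 + 3·0 = 0
  col δ: 1·0 + 1·0 + 2·0 + 1·3 + 3·-1 = 0
  col ε: 1·-2 + 1·0 + 2·0 + 1·2 + 3·0 = 0

y = (P0:1, P1:1, P2:2, P3:1, P4:3)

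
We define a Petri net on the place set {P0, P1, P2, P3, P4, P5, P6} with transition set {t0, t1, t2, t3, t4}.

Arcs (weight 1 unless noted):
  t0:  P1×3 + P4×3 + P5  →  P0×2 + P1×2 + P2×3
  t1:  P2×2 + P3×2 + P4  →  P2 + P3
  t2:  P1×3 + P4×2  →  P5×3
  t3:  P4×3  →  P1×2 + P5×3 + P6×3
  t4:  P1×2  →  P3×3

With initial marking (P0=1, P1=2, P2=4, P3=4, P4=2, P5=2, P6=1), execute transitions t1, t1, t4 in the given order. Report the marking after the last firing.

step 1: fire t1:  (P0=1, P1=2, P2=4, P3=4, P4=2, P5=2, P6=1) → (P0=1, P1=2, P2=3, P3=3, P4=1, P5=2, P6=1)
step 2: fire t1:  (P0=1, P1=2, P2=3, P3=3, P4=1, P5=2, P6=1) → (P0=1, P1=2, P2=2, P3=2, P4=0, P5=2, P6=1)
step 3: fire t4:  (P0=1, P1=2, P2=2, P3=2, P4=0, P5=2, P6=1) → (P0=1, P1=0, P2=2, P3=5, P4=0, P5=2, P6=1)

(P0=1, P1=0, P2=2, P3=5, P4=0, P5=2, P6=1)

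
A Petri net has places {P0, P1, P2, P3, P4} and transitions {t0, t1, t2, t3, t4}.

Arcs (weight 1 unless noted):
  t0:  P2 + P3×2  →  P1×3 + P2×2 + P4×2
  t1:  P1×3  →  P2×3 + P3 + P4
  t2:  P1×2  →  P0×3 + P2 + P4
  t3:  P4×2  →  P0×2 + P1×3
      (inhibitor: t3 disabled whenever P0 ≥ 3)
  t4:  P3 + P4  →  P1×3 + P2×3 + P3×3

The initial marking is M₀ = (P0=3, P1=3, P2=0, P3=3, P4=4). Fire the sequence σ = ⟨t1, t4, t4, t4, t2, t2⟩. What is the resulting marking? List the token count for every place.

step 1: fire t1:  (P0=3, P1=3, P2=0, P3=3, P4=4) → (P0=3, P1=0, P2=3, P3=4, P4=5)
step 2: fire t4:  (P0=3, P1=0, P2=3, P3=4, P4=5) → (P0=3, P1=3, P2=6, P3=6, P4=4)
step 3: fire t4:  (P0=3, P1=3, P2=6, P3=6, P4=4) → (P0=3, P1=6, P2=9, P3=8, P4=3)
step 4: fire t4:  (P0=3, P1=6, P2=9, P3=8, P4=3) → (P0=3, P1=9, P2=12, P3=10, P4=2)
step 5: fire t2:  (P0=3, P1=9, P2=12, P3=10, P4=2) → (P0=6, P1=7, P2=13, P3=10, P4=3)
step 6: fire t2:  (P0=6, P1=7, P2=13, P3=10, P4=3) → (P0=9, P1=5, P2=14, P3=10, P4=4)

(P0=9, P1=5, P2=14, P3=10, P4=4)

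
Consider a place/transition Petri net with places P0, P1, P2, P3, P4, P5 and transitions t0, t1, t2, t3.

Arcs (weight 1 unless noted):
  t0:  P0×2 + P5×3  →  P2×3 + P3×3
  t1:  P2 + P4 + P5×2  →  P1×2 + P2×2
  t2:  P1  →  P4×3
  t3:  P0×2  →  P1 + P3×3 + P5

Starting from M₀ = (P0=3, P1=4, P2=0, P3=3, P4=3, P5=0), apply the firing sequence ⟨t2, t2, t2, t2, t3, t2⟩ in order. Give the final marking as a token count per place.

step 1: fire t2:  (P0=3, P1=4, P2=0, P3=3, P4=3, P5=0) → (P0=3, P1=3, P2=0, P3=3, P4=6, P5=0)
step 2: fire t2:  (P0=3, P1=3, P2=0, P3=3, P4=6, P5=0) → (P0=3, P1=2, P2=0, P3=3, P4=9, P5=0)
step 3: fire t2:  (P0=3, P1=2, P2=0, P3=3, P4=9, P5=0) → (P0=3, P1=1, P2=0, P3=3, P4=12, P5=0)
step 4: fire t2:  (P0=3, P1=1, P2=0, P3=3, P4=12, P5=0) → (P0=3, P1=0, P2=0, P3=3, P4=15, P5=0)
step 5: fire t3:  (P0=3, P1=0, P2=0, P3=3, P4=15, P5=0) → (P0=1, P1=1, P2=0, P3=6, P4=15, P5=1)
step 6: fire t2:  (P0=1, P1=1, P2=0, P3=6, P4=15, P5=1) → (P0=1, P1=0, P2=0, P3=6, P4=18, P5=1)

(P0=1, P1=0, P2=0, P3=6, P4=18, P5=1)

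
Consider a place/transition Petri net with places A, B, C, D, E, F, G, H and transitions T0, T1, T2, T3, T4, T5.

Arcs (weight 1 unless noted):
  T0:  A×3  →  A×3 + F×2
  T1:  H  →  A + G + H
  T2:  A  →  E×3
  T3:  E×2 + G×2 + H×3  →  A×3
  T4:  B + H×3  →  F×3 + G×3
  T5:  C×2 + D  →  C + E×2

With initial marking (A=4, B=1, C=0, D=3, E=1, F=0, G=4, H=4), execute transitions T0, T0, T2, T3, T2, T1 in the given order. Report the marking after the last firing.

(A=6, B=1, C=0, D=3, E=5, F=4, G=3, H=1)

step 1: fire T0:  (A=4, B=1, C=0, D=3, E=1, F=0, G=4, H=4) → (A=4, B=1, C=0, D=3, E=1, F=2, G=4, H=4)
step 2: fire T0:  (A=4, B=1, C=0, D=3, E=1, F=2, G=4, H=4) → (A=4, B=1, C=0, D=3, E=1, F=4, G=4, H=4)
step 3: fire T2:  (A=4, B=1, C=0, D=3, E=1, F=4, G=4, H=4) → (A=3, B=1, C=0, D=3, E=4, F=4, G=4, H=4)
step 4: fire T3:  (A=3, B=1, C=0, D=3, E=4, F=4, G=4, H=4) → (A=6, B=1, C=0, D=3, E=2, F=4, G=2, H=1)
step 5: fire T2:  (A=6, B=1, C=0, D=3, E=2, F=4, G=2, H=1) → (A=5, B=1, C=0, D=3, E=5, F=4, G=2, H=1)
step 6: fire T1:  (A=5, B=1, C=0, D=3, E=5, F=4, G=2, H=1) → (A=6, B=1, C=0, D=3, E=5, F=4, G=3, H=1)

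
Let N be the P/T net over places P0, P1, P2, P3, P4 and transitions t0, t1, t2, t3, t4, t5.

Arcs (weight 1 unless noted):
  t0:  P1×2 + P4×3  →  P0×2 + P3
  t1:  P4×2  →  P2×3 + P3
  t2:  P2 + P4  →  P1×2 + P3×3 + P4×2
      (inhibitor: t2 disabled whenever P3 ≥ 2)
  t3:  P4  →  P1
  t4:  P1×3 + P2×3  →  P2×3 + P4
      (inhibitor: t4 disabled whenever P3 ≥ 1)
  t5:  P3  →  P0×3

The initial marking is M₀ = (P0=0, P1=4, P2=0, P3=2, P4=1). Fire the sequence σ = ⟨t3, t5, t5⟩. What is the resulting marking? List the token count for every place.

(P0=6, P1=5, P2=0, P3=0, P4=0)

step 1: fire t3:  (P0=0, P1=4, P2=0, P3=2, P4=1) → (P0=0, P1=5, P2=0, P3=2, P4=0)
step 2: fire t5:  (P0=0, P1=5, P2=0, P3=2, P4=0) → (P0=3, P1=5, P2=0, P3=1, P4=0)
step 3: fire t5:  (P0=3, P1=5, P2=0, P3=1, P4=0) → (P0=6, P1=5, P2=0, P3=0, P4=0)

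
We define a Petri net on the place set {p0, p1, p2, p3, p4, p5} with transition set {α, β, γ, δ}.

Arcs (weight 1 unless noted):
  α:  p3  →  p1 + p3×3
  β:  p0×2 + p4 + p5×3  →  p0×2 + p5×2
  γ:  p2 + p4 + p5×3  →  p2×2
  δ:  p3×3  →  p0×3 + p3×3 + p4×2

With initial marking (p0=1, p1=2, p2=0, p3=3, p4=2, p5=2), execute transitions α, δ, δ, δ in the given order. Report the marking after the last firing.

step 1: fire α:  (p0=1, p1=2, p2=0, p3=3, p4=2, p5=2) → (p0=1, p1=3, p2=0, p3=5, p4=2, p5=2)
step 2: fire δ:  (p0=1, p1=3, p2=0, p3=5, p4=2, p5=2) → (p0=4, p1=3, p2=0, p3=5, p4=4, p5=2)
step 3: fire δ:  (p0=4, p1=3, p2=0, p3=5, p4=4, p5=2) → (p0=7, p1=3, p2=0, p3=5, p4=6, p5=2)
step 4: fire δ:  (p0=7, p1=3, p2=0, p3=5, p4=6, p5=2) → (p0=10, p1=3, p2=0, p3=5, p4=8, p5=2)

(p0=10, p1=3, p2=0, p3=5, p4=8, p5=2)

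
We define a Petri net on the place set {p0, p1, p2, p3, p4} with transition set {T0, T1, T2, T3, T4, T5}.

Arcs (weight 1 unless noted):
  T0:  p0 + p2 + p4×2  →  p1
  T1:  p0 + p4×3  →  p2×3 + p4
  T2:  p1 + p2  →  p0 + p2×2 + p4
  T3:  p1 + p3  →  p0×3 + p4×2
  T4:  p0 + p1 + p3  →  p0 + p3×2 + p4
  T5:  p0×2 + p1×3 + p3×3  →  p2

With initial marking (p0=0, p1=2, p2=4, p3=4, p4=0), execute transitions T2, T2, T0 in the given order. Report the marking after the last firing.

step 1: fire T2:  (p0=0, p1=2, p2=4, p3=4, p4=0) → (p0=1, p1=1, p2=5, p3=4, p4=1)
step 2: fire T2:  (p0=1, p1=1, p2=5, p3=4, p4=1) → (p0=2, p1=0, p2=6, p3=4, p4=2)
step 3: fire T0:  (p0=2, p1=0, p2=6, p3=4, p4=2) → (p0=1, p1=1, p2=5, p3=4, p4=0)

(p0=1, p1=1, p2=5, p3=4, p4=0)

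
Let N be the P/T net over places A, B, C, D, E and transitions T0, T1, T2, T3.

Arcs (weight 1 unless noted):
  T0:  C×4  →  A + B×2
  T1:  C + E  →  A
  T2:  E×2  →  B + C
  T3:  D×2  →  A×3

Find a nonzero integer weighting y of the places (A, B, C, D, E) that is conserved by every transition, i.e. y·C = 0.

y = (A:2, B:1, C:1, D:3, E:1)

Incidence matrix C (rows=places, cols=transitions):
       T0   T1   T2   T3
    A   1    1    0    3
    B   2    0    1    0
    C  -4   -1    1    0
    D   0    0    0   -2
    E   0   -1   -2    0

Candidate y = [2, 1, 1, 3, 1]; check y·C column-wise:
  col T0: 2·1 + 1·2 + 1·-4 + 3·0 + 1·0 = 0
  col T1: 2·1 + 1·0 + 1·-1 + 3·0 + 1·-1 = 0
  col T2: 2·0 + 1·1 + 1·1 + 3·0 + 1·-2 = 0
  col T3: 2·3 + 1·0 + 1·0 + 3·-2 + 1·0 = 0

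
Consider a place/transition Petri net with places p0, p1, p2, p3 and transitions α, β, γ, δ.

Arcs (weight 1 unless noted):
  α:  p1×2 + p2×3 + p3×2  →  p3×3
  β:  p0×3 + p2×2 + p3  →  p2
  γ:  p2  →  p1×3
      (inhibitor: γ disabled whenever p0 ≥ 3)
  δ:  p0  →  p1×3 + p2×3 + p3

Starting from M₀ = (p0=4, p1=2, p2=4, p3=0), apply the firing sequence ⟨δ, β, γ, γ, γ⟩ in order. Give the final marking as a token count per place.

(p0=0, p1=14, p2=3, p3=0)

step 1: fire δ:  (p0=4, p1=2, p2=4, p3=0) → (p0=3, p1=5, p2=7, p3=1)
step 2: fire β:  (p0=3, p1=5, p2=7, p3=1) → (p0=0, p1=5, p2=6, p3=0)
step 3: fire γ:  (p0=0, p1=5, p2=6, p3=0) → (p0=0, p1=8, p2=5, p3=0)
step 4: fire γ:  (p0=0, p1=8, p2=5, p3=0) → (p0=0, p1=11, p2=4, p3=0)
step 5: fire γ:  (p0=0, p1=11, p2=4, p3=0) → (p0=0, p1=14, p2=3, p3=0)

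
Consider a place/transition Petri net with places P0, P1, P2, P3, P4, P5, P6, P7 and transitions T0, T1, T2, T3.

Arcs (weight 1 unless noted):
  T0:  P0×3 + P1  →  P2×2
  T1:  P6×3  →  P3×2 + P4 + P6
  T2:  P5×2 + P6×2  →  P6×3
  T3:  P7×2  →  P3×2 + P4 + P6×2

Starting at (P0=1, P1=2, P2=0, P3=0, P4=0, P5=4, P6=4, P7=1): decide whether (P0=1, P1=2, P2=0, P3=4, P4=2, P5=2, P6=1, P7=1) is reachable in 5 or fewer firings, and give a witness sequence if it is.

YES — reachable via ⟨T1, T2, T1⟩ (3 firings)

step 1: fire T1:  (P0=1, P1=2, P2=0, P3=0, P4=0, P5=4, P6=4, P7=1) → (P0=1, P1=2, P2=0, P3=2, P4=1, P5=4, P6=2, P7=1)
step 2: fire T2:  (P0=1, P1=2, P2=0, P3=2, P4=1, P5=4, P6=2, P7=1) → (P0=1, P1=2, P2=0, P3=2, P4=1, P5=2, P6=3, P7=1)
step 3: fire T1:  (P0=1, P1=2, P2=0, P3=2, P4=1, P5=2, P6=3, P7=1) → (P0=1, P1=2, P2=0, P3=4, P4=2, P5=2, P6=1, P7=1)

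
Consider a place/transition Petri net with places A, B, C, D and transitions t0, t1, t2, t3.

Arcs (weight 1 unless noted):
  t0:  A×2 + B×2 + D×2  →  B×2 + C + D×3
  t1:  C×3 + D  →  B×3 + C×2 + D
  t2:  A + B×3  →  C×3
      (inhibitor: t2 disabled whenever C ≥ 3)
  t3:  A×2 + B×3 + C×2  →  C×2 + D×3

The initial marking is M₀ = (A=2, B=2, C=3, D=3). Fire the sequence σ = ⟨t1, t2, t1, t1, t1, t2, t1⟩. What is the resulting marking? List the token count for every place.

(A=0, B=11, C=4, D=3)

step 1: fire t1:  (A=2, B=2, C=3, D=3) → (A=2, B=5, C=2, D=3)
step 2: fire t2:  (A=2, B=5, C=2, D=3) → (A=1, B=2, C=5, D=3)
step 3: fire t1:  (A=1, B=2, C=5, D=3) → (A=1, B=5, C=4, D=3)
step 4: fire t1:  (A=1, B=5, C=4, D=3) → (A=1, B=8, C=3, D=3)
step 5: fire t1:  (A=1, B=8, C=3, D=3) → (A=1, B=11, C=2, D=3)
step 6: fire t2:  (A=1, B=11, C=2, D=3) → (A=0, B=8, C=5, D=3)
step 7: fire t1:  (A=0, B=8, C=5, D=3) → (A=0, B=11, C=4, D=3)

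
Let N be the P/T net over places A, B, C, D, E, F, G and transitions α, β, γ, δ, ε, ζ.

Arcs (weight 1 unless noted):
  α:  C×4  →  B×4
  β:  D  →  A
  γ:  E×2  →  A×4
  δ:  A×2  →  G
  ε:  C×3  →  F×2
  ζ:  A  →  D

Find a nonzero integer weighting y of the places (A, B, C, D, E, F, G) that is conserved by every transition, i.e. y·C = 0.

Incidence matrix C (rows=places, cols=transitions):
        α    β    γ    δ    ε    ζ
    A   0    1    4   -2    0   -1
    B   4    0    0    0    0    0
    C  -4    0    0    0   -3    0
    D   0   -1    0    0    0    1
    E   0    0   -2    0    0    0
    F   0    0    0    0    2    0
    G   0    0    0    1    0    0

Candidate y = [0, 2, 2, 0, 0, 3, 0]; check y·C column-wise:
  col α: 2·4 + 2·-4 + 3·0 = 0
  col β: 0·1 + 2·0 + 2·0 + 0·-1 + 3·0 = 0
  col γ: 0·4 + 2·0 + 2·0 + 0·-2 + 3·0 = 0
  col δ: 0·-2 + 2·0 + 2·0 + 3·0 + 0·1 = 0
  col ε: 2·0 + 2·-3 + 3·2 = 0
  col ζ: 0·-1 + 2·0 + 2·0 + 0·1 + 3·0 = 0

y = (A:0, B:2, C:2, D:0, E:0, F:3, G:0)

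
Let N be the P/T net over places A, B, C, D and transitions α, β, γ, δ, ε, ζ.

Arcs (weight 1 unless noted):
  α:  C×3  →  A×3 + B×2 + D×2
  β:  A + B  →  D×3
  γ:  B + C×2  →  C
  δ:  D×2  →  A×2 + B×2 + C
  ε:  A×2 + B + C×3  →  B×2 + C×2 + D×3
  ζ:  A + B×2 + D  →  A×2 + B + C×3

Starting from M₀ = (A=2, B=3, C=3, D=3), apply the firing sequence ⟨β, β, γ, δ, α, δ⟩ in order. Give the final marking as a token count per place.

step 1: fire β:  (A=2, B=3, C=3, D=3) → (A=1, B=2, C=3, D=6)
step 2: fire β:  (A=1, B=2, C=3, D=6) → (A=0, B=1, C=3, D=9)
step 3: fire γ:  (A=0, B=1, C=3, D=9) → (A=0, B=0, C=2, D=9)
step 4: fire δ:  (A=0, B=0, C=2, D=9) → (A=2, B=2, C=3, D=7)
step 5: fire α:  (A=2, B=2, C=3, D=7) → (A=5, B=4, C=0, D=9)
step 6: fire δ:  (A=5, B=4, C=0, D=9) → (A=7, B=6, C=1, D=7)

(A=7, B=6, C=1, D=7)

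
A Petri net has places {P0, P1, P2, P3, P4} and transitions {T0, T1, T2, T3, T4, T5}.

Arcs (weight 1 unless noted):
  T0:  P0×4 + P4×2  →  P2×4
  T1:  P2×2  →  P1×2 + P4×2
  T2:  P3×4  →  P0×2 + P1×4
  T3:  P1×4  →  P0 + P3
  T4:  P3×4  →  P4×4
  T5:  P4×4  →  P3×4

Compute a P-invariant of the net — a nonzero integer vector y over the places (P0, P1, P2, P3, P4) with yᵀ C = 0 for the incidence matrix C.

y = (P0:2, P1:1, P2:3, P3:2, P4:2)

Incidence matrix C (rows=places, cols=transitions):
       T0   T1   T2   T3   T4   T5
   P0  -4    0    2    1    0    0
   P1   0    2    4   -4    0    0
   P2   4   -2    0    0    0    0
   P3   0    0   -4    1   -4    4
   P4  -2    2    0    0    4   -4

Candidate y = [2, 1, 3, 2, 2]; check y·C column-wise:
  col T0: 2·-4 + 1·0 + 3·4 + 2·0 + 2·-2 = 0
  col T1: 2·0 + 1·2 + 3·-2 + 2·0 + 2·2 = 0
  col T2: 2·2 + 1·4 + 3·0 + 2·-4 + 2·0 = 0
  col T3: 2·1 + 1·-4 + 3·0 + 2·1 + 2·0 = 0
  col T4: 2·0 + 1·0 + 3·0 + 2·-4 + 2·4 = 0
  col T5: 2·0 + 1·0 + 3·0 + 2·4 + 2·-4 = 0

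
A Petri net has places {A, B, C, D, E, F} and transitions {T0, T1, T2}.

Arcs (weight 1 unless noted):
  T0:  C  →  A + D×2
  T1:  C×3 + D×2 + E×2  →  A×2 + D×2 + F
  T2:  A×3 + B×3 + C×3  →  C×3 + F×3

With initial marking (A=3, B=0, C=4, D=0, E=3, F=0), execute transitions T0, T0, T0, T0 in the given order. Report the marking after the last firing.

(A=7, B=0, C=0, D=8, E=3, F=0)

step 1: fire T0:  (A=3, B=0, C=4, D=0, E=3, F=0) → (A=4, B=0, C=3, D=2, E=3, F=0)
step 2: fire T0:  (A=4, B=0, C=3, D=2, E=3, F=0) → (A=5, B=0, C=2, D=4, E=3, F=0)
step 3: fire T0:  (A=5, B=0, C=2, D=4, E=3, F=0) → (A=6, B=0, C=1, D=6, E=3, F=0)
step 4: fire T0:  (A=6, B=0, C=1, D=6, E=3, F=0) → (A=7, B=0, C=0, D=8, E=3, F=0)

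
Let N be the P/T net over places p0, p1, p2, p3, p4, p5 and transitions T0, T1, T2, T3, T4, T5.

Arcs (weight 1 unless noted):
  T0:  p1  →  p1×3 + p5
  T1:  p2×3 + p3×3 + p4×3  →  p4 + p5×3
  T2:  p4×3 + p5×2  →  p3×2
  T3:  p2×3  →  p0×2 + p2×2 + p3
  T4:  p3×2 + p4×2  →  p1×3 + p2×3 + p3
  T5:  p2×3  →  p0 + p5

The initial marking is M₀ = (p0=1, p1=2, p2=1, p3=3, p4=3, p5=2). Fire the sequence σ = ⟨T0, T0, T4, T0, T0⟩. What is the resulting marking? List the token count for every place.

step 1: fire T0:  (p0=1, p1=2, p2=1, p3=3, p4=3, p5=2) → (p0=1, p1=4, p2=1, p3=3, p4=3, p5=3)
step 2: fire T0:  (p0=1, p1=4, p2=1, p3=3, p4=3, p5=3) → (p0=1, p1=6, p2=1, p3=3, p4=3, p5=4)
step 3: fire T4:  (p0=1, p1=6, p2=1, p3=3, p4=3, p5=4) → (p0=1, p1=9, p2=4, p3=2, p4=1, p5=4)
step 4: fire T0:  (p0=1, p1=9, p2=4, p3=2, p4=1, p5=4) → (p0=1, p1=11, p2=4, p3=2, p4=1, p5=5)
step 5: fire T0:  (p0=1, p1=11, p2=4, p3=2, p4=1, p5=5) → (p0=1, p1=13, p2=4, p3=2, p4=1, p5=6)

(p0=1, p1=13, p2=4, p3=2, p4=1, p5=6)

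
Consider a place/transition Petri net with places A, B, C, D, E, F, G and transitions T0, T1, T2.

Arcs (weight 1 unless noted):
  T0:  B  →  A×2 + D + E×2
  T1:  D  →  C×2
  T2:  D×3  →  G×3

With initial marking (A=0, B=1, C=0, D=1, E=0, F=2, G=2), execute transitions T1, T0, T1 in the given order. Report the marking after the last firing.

(A=2, B=0, C=4, D=0, E=2, F=2, G=2)

step 1: fire T1:  (A=0, B=1, C=0, D=1, E=0, F=2, G=2) → (A=0, B=1, C=2, D=0, E=0, F=2, G=2)
step 2: fire T0:  (A=0, B=1, C=2, D=0, E=0, F=2, G=2) → (A=2, B=0, C=2, D=1, E=2, F=2, G=2)
step 3: fire T1:  (A=2, B=0, C=2, D=1, E=2, F=2, G=2) → (A=2, B=0, C=4, D=0, E=2, F=2, G=2)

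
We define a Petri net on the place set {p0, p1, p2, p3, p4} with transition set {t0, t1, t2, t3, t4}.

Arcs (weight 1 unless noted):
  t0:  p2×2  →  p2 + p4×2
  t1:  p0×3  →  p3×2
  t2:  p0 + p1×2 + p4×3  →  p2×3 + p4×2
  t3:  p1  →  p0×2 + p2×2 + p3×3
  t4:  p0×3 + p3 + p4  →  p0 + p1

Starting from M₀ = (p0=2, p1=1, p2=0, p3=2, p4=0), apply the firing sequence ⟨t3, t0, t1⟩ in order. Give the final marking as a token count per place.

step 1: fire t3:  (p0=2, p1=1, p2=0, p3=2, p4=0) → (p0=4, p1=0, p2=2, p3=5, p4=0)
step 2: fire t0:  (p0=4, p1=0, p2=2, p3=5, p4=0) → (p0=4, p1=0, p2=1, p3=5, p4=2)
step 3: fire t1:  (p0=4, p1=0, p2=1, p3=5, p4=2) → (p0=1, p1=0, p2=1, p3=7, p4=2)

(p0=1, p1=0, p2=1, p3=7, p4=2)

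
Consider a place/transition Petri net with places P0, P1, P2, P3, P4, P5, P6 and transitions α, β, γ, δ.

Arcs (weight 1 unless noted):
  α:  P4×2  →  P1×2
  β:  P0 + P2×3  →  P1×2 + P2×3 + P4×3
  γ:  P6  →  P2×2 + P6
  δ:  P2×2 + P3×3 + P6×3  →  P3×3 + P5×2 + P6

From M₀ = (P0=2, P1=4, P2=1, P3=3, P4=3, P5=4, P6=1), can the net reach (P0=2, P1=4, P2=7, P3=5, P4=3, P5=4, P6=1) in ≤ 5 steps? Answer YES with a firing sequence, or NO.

NO — not reachable within 5 firings

depth 0: 1 marking
depth 1: 3 markings reached so far
depth 2: 6 markings reached so far
depth 3: 11 markings reached so far
depth 4: 18 markings reached so far
depth 5: 27 markings reached so far
target is not among the 27 markings reachable within 5 steps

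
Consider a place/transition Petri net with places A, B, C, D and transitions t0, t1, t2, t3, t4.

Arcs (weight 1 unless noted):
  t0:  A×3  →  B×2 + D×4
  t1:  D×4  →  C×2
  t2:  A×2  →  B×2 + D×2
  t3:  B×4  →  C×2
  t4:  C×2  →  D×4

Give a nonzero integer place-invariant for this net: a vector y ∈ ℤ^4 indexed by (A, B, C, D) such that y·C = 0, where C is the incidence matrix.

Incidence matrix C (rows=places, cols=transitions):
       t0   t1   t2   t3   t4
    A  -3    0   -2    0    0
    B   2    0    2   -4    0
    C   0    2    0    2   -2
    D   4   -4    2    0    4

Candidate y = [2, 1, 2, 1]; check y·C column-wise:
  col t0: 2·-3 + 1·2 + 2·0 + 1·4 = 0
  col t1: 2·0 + 1·0 + 2·2 + 1·-4 = 0
  col t2: 2·-2 + 1·2 + 2·0 + 1·2 = 0
  col t3: 2·0 + 1·-4 + 2·2 + 1·0 = 0
  col t4: 2·0 + 1·0 + 2·-2 + 1·4 = 0

y = (A:2, B:1, C:2, D:1)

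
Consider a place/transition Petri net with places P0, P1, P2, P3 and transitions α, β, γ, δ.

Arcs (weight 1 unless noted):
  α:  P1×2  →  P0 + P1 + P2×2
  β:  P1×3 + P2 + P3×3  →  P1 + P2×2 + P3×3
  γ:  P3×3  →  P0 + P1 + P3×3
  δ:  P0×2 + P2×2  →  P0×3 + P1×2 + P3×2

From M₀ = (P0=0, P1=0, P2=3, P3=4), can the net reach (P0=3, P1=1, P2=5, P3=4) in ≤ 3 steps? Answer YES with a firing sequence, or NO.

step 1: fire γ:  (P0=0, P1=0, P2=3, P3=4) → (P0=1, P1=1, P2=3, P3=4)
step 2: fire γ:  (P0=1, P1=1, P2=3, P3=4) → (P0=2, P1=2, P2=3, P3=4)
step 3: fire α:  (P0=2, P1=2, P2=3, P3=4) → (P0=3, P1=1, P2=5, P3=4)

YES — reachable via ⟨γ, γ, α⟩ (3 firings)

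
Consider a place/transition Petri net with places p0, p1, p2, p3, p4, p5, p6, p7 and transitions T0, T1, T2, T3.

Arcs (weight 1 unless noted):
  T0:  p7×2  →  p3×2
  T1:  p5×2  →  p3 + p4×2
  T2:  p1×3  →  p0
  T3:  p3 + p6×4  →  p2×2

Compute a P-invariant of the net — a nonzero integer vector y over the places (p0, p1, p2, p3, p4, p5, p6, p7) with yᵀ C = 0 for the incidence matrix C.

Incidence matrix C (rows=places, cols=transitions):
       T0   T1   T2   T3
   p0   0    0    1    0
   p1   0    0   -3    0
   p2   0    0    0    2
   p3   2    1    0   -1
   p4   0    2    0    0
   p5   0   -2    0    0
   p6   0    0    0   -4
   p7  -2    0    0    0

Candidate y = [3, 1, 0, 0, 0, 0, 0, 0]; check y·C column-wise:
  col T0: 3·0 + 1·0 + 0·2 + 0·-2 = 0
  col T1: 3·0 + 1·0 + 0·1 + 0·2 + 0·-2 = 0
  col T2: 3·1 + 1·-3 = 0
  col T3: 3·0 + 1·0 + 0·2 + 0·-1 + 0·-4 = 0

y = (p0:3, p1:1, p2:0, p3:0, p4:0, p5:0, p6:0, p7:0)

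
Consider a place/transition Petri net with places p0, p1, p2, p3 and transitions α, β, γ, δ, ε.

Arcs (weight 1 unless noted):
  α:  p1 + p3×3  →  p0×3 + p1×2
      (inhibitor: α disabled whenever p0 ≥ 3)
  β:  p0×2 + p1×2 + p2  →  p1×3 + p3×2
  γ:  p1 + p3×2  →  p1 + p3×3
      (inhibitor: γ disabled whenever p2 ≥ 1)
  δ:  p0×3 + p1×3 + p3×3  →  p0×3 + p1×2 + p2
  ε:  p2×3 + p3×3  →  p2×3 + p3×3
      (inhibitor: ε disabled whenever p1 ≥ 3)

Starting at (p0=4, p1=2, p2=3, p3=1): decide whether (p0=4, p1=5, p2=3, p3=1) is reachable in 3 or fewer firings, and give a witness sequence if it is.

NO — not reachable within 3 firings

depth 0: 1 marking
depth 1: 2 markings reached so far
depth 2: 4 markings reached so far
depth 3: 5 markings reached so far
target is not among the 5 markings reachable within 3 steps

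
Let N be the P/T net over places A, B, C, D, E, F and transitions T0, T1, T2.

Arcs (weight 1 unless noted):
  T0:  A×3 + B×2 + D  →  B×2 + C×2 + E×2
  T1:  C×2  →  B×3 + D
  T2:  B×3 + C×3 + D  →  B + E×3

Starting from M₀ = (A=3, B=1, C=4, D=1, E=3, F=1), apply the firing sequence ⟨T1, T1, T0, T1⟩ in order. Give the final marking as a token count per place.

(A=0, B=10, C=0, D=3, E=5, F=1)

step 1: fire T1:  (A=3, B=1, C=4, D=1, E=3, F=1) → (A=3, B=4, C=2, D=2, E=3, F=1)
step 2: fire T1:  (A=3, B=4, C=2, D=2, E=3, F=1) → (A=3, B=7, C=0, D=3, E=3, F=1)
step 3: fire T0:  (A=3, B=7, C=0, D=3, E=3, F=1) → (A=0, B=7, C=2, D=2, E=5, F=1)
step 4: fire T1:  (A=0, B=7, C=2, D=2, E=5, F=1) → (A=0, B=10, C=0, D=3, E=5, F=1)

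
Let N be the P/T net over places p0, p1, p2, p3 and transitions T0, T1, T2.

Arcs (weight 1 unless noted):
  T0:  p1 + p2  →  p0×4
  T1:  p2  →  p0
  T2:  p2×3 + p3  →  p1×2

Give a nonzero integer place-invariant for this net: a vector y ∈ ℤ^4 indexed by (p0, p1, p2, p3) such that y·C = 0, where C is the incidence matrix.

y = (p0:1, p1:3, p2:1, p3:3)

Incidence matrix C (rows=places, cols=transitions):
       T0   T1   T2
   p0   4    1    0
   p1  -1    0    2
   p2  -1   -1   -3
   p3   0    0   -1

Candidate y = [1, 3, 1, 3]; check y·C column-wise:
  col T0: 1·4 + 3·-1 + 1·-1 + 3·0 = 0
  col T1: 1·1 + 3·0 + 1·-1 + 3·0 = 0
  col T2: 1·0 + 3·2 + 1·-3 + 3·-1 = 0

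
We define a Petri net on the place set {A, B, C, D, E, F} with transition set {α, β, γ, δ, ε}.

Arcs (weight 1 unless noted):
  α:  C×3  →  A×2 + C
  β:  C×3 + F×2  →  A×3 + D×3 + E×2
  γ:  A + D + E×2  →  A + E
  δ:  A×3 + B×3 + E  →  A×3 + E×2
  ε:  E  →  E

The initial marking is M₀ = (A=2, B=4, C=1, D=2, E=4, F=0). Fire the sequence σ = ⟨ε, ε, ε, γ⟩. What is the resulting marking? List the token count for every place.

step 1: fire ε:  (A=2, B=4, C=1, D=2, E=4, F=0) → (A=2, B=4, C=1, D=2, E=4, F=0)
step 2: fire ε:  (A=2, B=4, C=1, D=2, E=4, F=0) → (A=2, B=4, C=1, D=2, E=4, F=0)
step 3: fire ε:  (A=2, B=4, C=1, D=2, E=4, F=0) → (A=2, B=4, C=1, D=2, E=4, F=0)
step 4: fire γ:  (A=2, B=4, C=1, D=2, E=4, F=0) → (A=2, B=4, C=1, D=1, E=3, F=0)

(A=2, B=4, C=1, D=1, E=3, F=0)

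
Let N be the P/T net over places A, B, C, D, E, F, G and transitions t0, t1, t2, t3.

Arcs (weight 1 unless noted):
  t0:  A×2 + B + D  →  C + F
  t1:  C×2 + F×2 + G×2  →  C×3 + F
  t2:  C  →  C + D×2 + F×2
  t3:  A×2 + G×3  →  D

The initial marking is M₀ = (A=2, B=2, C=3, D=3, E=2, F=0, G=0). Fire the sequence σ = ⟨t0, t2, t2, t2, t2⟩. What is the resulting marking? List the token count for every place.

(A=0, B=1, C=4, D=10, E=2, F=9, G=0)

step 1: fire t0:  (A=2, B=2, C=3, D=3, E=2, F=0, G=0) → (A=0, B=1, C=4, D=2, E=2, F=1, G=0)
step 2: fire t2:  (A=0, B=1, C=4, D=2, E=2, F=1, G=0) → (A=0, B=1, C=4, D=4, E=2, F=3, G=0)
step 3: fire t2:  (A=0, B=1, C=4, D=4, E=2, F=3, G=0) → (A=0, B=1, C=4, D=6, E=2, F=5, G=0)
step 4: fire t2:  (A=0, B=1, C=4, D=6, E=2, F=5, G=0) → (A=0, B=1, C=4, D=8, E=2, F=7, G=0)
step 5: fire t2:  (A=0, B=1, C=4, D=8, E=2, F=7, G=0) → (A=0, B=1, C=4, D=10, E=2, F=9, G=0)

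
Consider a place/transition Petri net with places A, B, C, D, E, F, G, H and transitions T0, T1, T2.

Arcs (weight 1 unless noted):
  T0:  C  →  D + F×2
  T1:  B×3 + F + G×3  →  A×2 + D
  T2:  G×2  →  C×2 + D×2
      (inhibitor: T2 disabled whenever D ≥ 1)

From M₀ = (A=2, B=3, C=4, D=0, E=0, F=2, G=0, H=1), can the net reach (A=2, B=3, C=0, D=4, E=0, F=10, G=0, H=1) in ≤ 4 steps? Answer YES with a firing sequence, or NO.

YES — reachable via ⟨T0, T0, T0, T0⟩ (4 firings)

step 1: fire T0:  (A=2, B=3, C=4, D=0, E=0, F=2, G=0, H=1) → (A=2, B=3, C=3, D=1, E=0, F=4, G=0, H=1)
step 2: fire T0:  (A=2, B=3, C=3, D=1, E=0, F=4, G=0, H=1) → (A=2, B=3, C=2, D=2, E=0, F=6, G=0, H=1)
step 3: fire T0:  (A=2, B=3, C=2, D=2, E=0, F=6, G=0, H=1) → (A=2, B=3, C=1, D=3, E=0, F=8, G=0, H=1)
step 4: fire T0:  (A=2, B=3, C=1, D=3, E=0, F=8, G=0, H=1) → (A=2, B=3, C=0, D=4, E=0, F=10, G=0, H=1)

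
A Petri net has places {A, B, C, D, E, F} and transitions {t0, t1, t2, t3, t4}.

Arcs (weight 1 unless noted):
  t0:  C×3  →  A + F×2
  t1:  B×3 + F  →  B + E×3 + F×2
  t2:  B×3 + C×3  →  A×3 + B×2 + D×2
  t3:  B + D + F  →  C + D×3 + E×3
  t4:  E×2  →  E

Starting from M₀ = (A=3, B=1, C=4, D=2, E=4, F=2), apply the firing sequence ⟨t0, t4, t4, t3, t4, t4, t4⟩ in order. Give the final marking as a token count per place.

(A=4, B=0, C=2, D=4, E=2, F=3)

step 1: fire t0:  (A=3, B=1, C=4, D=2, E=4, F=2) → (A=4, B=1, C=1, D=2, E=4, F=4)
step 2: fire t4:  (A=4, B=1, C=1, D=2, E=4, F=4) → (A=4, B=1, C=1, D=2, E=3, F=4)
step 3: fire t4:  (A=4, B=1, C=1, D=2, E=3, F=4) → (A=4, B=1, C=1, D=2, E=2, F=4)
step 4: fire t3:  (A=4, B=1, C=1, D=2, E=2, F=4) → (A=4, B=0, C=2, D=4, E=5, F=3)
step 5: fire t4:  (A=4, B=0, C=2, D=4, E=5, F=3) → (A=4, B=0, C=2, D=4, E=4, F=3)
step 6: fire t4:  (A=4, B=0, C=2, D=4, E=4, F=3) → (A=4, B=0, C=2, D=4, E=3, F=3)
step 7: fire t4:  (A=4, B=0, C=2, D=4, E=3, F=3) → (A=4, B=0, C=2, D=4, E=2, F=3)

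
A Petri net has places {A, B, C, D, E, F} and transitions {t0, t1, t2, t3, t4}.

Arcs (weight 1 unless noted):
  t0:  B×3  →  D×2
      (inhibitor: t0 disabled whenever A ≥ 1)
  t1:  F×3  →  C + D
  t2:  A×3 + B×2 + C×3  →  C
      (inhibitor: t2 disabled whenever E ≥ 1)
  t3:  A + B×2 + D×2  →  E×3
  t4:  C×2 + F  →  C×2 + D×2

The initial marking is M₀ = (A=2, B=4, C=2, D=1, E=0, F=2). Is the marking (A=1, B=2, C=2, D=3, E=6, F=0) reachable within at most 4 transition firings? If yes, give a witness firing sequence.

depth 0: 1 marking
depth 1: 2 markings reached so far
depth 2: 4 markings reached so far
depth 3: 5 markings reached so far
depth 4: 6 markings reached so far
target is not among the 6 markings reachable within 4 steps

NO — not reachable within 4 firings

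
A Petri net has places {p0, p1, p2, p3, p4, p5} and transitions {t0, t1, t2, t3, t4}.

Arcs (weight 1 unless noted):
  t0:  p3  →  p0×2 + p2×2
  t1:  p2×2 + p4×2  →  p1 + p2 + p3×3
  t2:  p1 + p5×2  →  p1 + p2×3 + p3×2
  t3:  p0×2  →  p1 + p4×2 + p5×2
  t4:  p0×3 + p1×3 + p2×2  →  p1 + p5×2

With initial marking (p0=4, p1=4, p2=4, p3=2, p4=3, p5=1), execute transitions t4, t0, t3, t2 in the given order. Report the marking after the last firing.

(p0=1, p1=3, p2=7, p3=3, p4=5, p5=3)

step 1: fire t4:  (p0=4, p1=4, p2=4, p3=2, p4=3, p5=1) → (p0=1, p1=2, p2=2, p3=2, p4=3, p5=3)
step 2: fire t0:  (p0=1, p1=2, p2=2, p3=2, p4=3, p5=3) → (p0=3, p1=2, p2=4, p3=1, p4=3, p5=3)
step 3: fire t3:  (p0=3, p1=2, p2=4, p3=1, p4=3, p5=3) → (p0=1, p1=3, p2=4, p3=1, p4=5, p5=5)
step 4: fire t2:  (p0=1, p1=3, p2=4, p3=1, p4=5, p5=5) → (p0=1, p1=3, p2=7, p3=3, p4=5, p5=3)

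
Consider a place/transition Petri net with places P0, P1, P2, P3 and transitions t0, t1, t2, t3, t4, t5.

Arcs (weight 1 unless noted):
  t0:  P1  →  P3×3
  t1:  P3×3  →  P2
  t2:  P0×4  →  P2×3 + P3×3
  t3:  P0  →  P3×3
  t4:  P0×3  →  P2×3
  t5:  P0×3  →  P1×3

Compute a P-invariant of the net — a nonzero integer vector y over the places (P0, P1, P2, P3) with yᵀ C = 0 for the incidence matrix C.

Incidence matrix C (rows=places, cols=transitions):
       t0   t1   t2   t3   t4   t5
   P0   0    0   -4   -1   -3   -3
   P1  -1    0    0    0    0    3
   P2   0    1    3    0    3    0
   P3   3   -3    3    3    0    0

Candidate y = [3, 3, 3, 1]; check y·C column-wise:
  col t0: 3·0 + 3·-1 + 3·0 + 1·3 = 0
  col t1: 3·0 + 3·0 + 3·1 + 1·-3 = 0
  col t2: 3·-4 + 3·0 + 3·3 + 1·3 = 0
  col t3: 3·-1 + 3·0 + 3·0 + 1·3 = 0
  col t4: 3·-3 + 3·0 + 3·3 + 1·0 = 0
  col t5: 3·-3 + 3·3 + 3·0 + 1·0 = 0

y = (P0:3, P1:3, P2:3, P3:1)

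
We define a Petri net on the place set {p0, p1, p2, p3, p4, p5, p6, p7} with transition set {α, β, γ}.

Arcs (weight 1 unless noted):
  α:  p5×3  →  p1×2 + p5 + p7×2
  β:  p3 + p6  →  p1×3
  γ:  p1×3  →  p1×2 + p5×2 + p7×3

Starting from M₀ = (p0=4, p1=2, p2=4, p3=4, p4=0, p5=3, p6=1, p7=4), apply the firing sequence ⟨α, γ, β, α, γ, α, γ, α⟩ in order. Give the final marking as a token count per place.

step 1: fire α:  (p0=4, p1=2, p2=4, p3=4, p4=0, p5=3, p6=1, p7=4) → (p0=4, p1=4, p2=4, p3=4, p4=0, p5=1, p6=1, p7=6)
step 2: fire γ:  (p0=4, p1=4, p2=4, p3=4, p4=0, p5=1, p6=1, p7=6) → (p0=4, p1=3, p2=4, p3=4, p4=0, p5=3, p6=1, p7=9)
step 3: fire β:  (p0=4, p1=3, p2=4, p3=4, p4=0, p5=3, p6=1, p7=9) → (p0=4, p1=6, p2=4, p3=3, p4=0, p5=3, p6=0, p7=9)
step 4: fire α:  (p0=4, p1=6, p2=4, p3=3, p4=0, p5=3, p6=0, p7=9) → (p0=4, p1=8, p2=4, p3=3, p4=0, p5=1, p6=0, p7=11)
step 5: fire γ:  (p0=4, p1=8, p2=4, p3=3, p4=0, p5=1, p6=0, p7=11) → (p0=4, p1=7, p2=4, p3=3, p4=0, p5=3, p6=0, p7=14)
step 6: fire α:  (p0=4, p1=7, p2=4, p3=3, p4=0, p5=3, p6=0, p7=14) → (p0=4, p1=9, p2=4, p3=3, p4=0, p5=1, p6=0, p7=16)
step 7: fire γ:  (p0=4, p1=9, p2=4, p3=3, p4=0, p5=1, p6=0, p7=16) → (p0=4, p1=8, p2=4, p3=3, p4=0, p5=3, p6=0, p7=19)
step 8: fire α:  (p0=4, p1=8, p2=4, p3=3, p4=0, p5=3, p6=0, p7=19) → (p0=4, p1=10, p2=4, p3=3, p4=0, p5=1, p6=0, p7=21)

(p0=4, p1=10, p2=4, p3=3, p4=0, p5=1, p6=0, p7=21)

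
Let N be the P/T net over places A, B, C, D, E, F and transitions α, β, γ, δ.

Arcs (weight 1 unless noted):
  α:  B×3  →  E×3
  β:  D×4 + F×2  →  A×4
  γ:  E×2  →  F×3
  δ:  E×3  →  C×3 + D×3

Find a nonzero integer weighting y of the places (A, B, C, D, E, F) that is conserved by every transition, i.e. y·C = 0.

Incidence matrix C (rows=places, cols=transitions):
        α    β    γ    δ
    A   0    4    0    0
    B  -3    0    0    0
    C   0    0    0    3
    D   0   -4    0    3
    E   3    0   -2   -3
    F   0   -2    3    0

Candidate y = [1, 0, -1, 1, 0, 0]; check y·C column-wise:
  col α: 1·0 + 0·-3 + -1·0 + 1·0 + 0·3 = 0
  col β: 1·4 + -1·0 + 1·-4 + 0·-2 = 0
  col γ: 1·0 + -1·0 + 1·0 + 0·-2 + 0·3 = 0
  col δ: 1·0 + -1·3 + 1·3 + 0·-3 = 0

y = (A:1, B:0, C:-1, D:1, E:0, F:0)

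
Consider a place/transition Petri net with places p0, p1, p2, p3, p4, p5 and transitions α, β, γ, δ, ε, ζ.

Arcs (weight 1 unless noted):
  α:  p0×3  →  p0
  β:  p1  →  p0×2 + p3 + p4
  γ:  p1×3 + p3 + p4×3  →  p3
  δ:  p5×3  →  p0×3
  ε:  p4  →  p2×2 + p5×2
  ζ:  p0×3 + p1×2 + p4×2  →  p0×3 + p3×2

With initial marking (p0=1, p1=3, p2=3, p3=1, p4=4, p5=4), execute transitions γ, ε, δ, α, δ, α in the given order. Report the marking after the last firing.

(p0=3, p1=0, p2=5, p3=1, p4=0, p5=0)

step 1: fire γ:  (p0=1, p1=3, p2=3, p3=1, p4=4, p5=4) → (p0=1, p1=0, p2=3, p3=1, p4=1, p5=4)
step 2: fire ε:  (p0=1, p1=0, p2=3, p3=1, p4=1, p5=4) → (p0=1, p1=0, p2=5, p3=1, p4=0, p5=6)
step 3: fire δ:  (p0=1, p1=0, p2=5, p3=1, p4=0, p5=6) → (p0=4, p1=0, p2=5, p3=1, p4=0, p5=3)
step 4: fire α:  (p0=4, p1=0, p2=5, p3=1, p4=0, p5=3) → (p0=2, p1=0, p2=5, p3=1, p4=0, p5=3)
step 5: fire δ:  (p0=2, p1=0, p2=5, p3=1, p4=0, p5=3) → (p0=5, p1=0, p2=5, p3=1, p4=0, p5=0)
step 6: fire α:  (p0=5, p1=0, p2=5, p3=1, p4=0, p5=0) → (p0=3, p1=0, p2=5, p3=1, p4=0, p5=0)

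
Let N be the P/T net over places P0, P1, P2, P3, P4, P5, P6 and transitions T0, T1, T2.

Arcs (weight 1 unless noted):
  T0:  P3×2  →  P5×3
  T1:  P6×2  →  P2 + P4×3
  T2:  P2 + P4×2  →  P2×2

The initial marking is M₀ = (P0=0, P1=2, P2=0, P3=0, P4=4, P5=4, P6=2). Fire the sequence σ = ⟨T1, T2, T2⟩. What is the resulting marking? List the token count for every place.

step 1: fire T1:  (P0=0, P1=2, P2=0, P3=0, P4=4, P5=4, P6=2) → (P0=0, P1=2, P2=1, P3=0, P4=7, P5=4, P6=0)
step 2: fire T2:  (P0=0, P1=2, P2=1, P3=0, P4=7, P5=4, P6=0) → (P0=0, P1=2, P2=2, P3=0, P4=5, P5=4, P6=0)
step 3: fire T2:  (P0=0, P1=2, P2=2, P3=0, P4=5, P5=4, P6=0) → (P0=0, P1=2, P2=3, P3=0, P4=3, P5=4, P6=0)

(P0=0, P1=2, P2=3, P3=0, P4=3, P5=4, P6=0)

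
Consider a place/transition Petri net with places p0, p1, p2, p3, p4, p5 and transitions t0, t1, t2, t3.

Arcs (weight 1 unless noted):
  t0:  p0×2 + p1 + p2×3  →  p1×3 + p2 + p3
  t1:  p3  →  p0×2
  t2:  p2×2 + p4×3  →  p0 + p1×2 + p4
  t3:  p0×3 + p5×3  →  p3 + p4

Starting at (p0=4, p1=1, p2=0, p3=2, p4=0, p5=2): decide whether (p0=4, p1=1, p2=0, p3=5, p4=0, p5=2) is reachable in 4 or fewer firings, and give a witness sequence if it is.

depth 0: 1 marking
depth 1: 2 markings reached so far
depth 2: 3 markings reached so far
depth 3: 3 markings reached so far
(frontier empty at depth 3; search complete)
target is not among the 3 markings reachable within 4 steps

NO — not reachable within 4 firings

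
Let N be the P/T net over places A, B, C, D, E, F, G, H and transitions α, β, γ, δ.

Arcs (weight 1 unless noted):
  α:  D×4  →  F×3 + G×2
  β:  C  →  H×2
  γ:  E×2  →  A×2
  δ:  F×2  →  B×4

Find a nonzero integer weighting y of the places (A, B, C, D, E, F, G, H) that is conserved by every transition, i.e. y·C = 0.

Incidence matrix C (rows=places, cols=transitions):
        α    β    γ    δ
    A   0    0    2    0
    B   0    0    0    4
    C   0   -1    0    0
    D  -4    0    0    0
    E   0    0   -2    0
    F   3    0    0   -2
    G   2    0    0    0
    H   0    2    0    0

Candidate y = [1, 0, 0, 0, 1, 0, 0, 0]; check y·C column-wise:
  col α: 1·0 + 0·-4 + 1·0 + 0·3 + 0·2 = 0
  col β: 1·0 + 0·-1 + 1·0 + 0·2 = 0
  col γ: 1·2 + 1·-2 = 0
  col δ: 1·0 + 0·4 + 1·0 + 0·-2 = 0

y = (A:1, B:0, C:0, D:0, E:1, F:0, G:0, H:0)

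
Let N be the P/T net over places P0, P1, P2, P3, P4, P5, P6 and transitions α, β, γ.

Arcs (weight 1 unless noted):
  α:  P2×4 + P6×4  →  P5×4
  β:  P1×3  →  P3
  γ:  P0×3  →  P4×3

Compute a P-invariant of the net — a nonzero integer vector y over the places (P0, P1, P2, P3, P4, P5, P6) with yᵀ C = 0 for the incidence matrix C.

Incidence matrix C (rows=places, cols=transitions):
        α    β    γ
   P0   0    0   -3
   P1   0   -3    0
   P2  -4    0    0
   P3   0    1    0
   P4   0    0    3
   P5   4    0    0
   P6  -4    0    0

Candidate y = [0, 1, 0, 3, 0, 0, 0]; check y·C column-wise:
  col α: 1·0 + 0·-4 + 3·0 + 0·4 + 0·-4 = 0
  col β: 1·-3 + 3·1 = 0
  col γ: 0·-3 + 1·0 + 3·0 + 0·3 = 0

y = (P0:0, P1:1, P2:0, P3:3, P4:0, P5:0, P6:0)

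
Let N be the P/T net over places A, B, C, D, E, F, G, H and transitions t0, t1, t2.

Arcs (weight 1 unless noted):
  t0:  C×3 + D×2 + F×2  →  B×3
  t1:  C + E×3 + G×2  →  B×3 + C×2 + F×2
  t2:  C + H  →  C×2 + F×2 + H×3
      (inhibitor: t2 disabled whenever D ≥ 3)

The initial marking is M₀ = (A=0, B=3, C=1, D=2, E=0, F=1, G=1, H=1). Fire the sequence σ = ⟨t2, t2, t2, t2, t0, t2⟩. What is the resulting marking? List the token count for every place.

step 1: fire t2:  (A=0, B=3, C=1, D=2, E=0, F=1, G=1, H=1) → (A=0, B=3, C=2, D=2, E=0, F=3, G=1, H=3)
step 2: fire t2:  (A=0, B=3, C=2, D=2, E=0, F=3, G=1, H=3) → (A=0, B=3, C=3, D=2, E=0, F=5, G=1, H=5)
step 3: fire t2:  (A=0, B=3, C=3, D=2, E=0, F=5, G=1, H=5) → (A=0, B=3, C=4, D=2, E=0, F=7, G=1, H=7)
step 4: fire t2:  (A=0, B=3, C=4, D=2, E=0, F=7, G=1, H=7) → (A=0, B=3, C=5, D=2, E=0, F=9, G=1, H=9)
step 5: fire t0:  (A=0, B=3, C=5, D=2, E=0, F=9, G=1, H=9) → (A=0, B=6, C=2, D=0, E=0, F=7, G=1, H=9)
step 6: fire t2:  (A=0, B=6, C=2, D=0, E=0, F=7, G=1, H=9) → (A=0, B=6, C=3, D=0, E=0, F=9, G=1, H=11)

(A=0, B=6, C=3, D=0, E=0, F=9, G=1, H=11)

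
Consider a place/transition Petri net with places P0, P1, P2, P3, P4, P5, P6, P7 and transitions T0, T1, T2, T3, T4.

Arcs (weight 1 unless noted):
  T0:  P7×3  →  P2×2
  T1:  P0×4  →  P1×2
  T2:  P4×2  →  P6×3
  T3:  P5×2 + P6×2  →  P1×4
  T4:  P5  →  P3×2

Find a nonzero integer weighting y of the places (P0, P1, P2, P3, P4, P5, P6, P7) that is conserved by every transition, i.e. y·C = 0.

y = (P0:1, P1:2, P2:0, P3:2, P4:0, P5:4, P6:0, P7:0)

Incidence matrix C (rows=places, cols=transitions):
       T0   T1   T2   T3   T4
   P0   0   -4    0    0    0
   P1   0    2    0    4    0
   P2   2    0    0    0    0
   P3   0    0    0    0    2
   P4   0    0   -2    0    0
   P5   0    0    0   -2   -1
   P6   0    0    3   -2    0
   P7  -3    0    0    0    0

Candidate y = [1, 2, 0, 2, 0, 4, 0, 0]; check y·C column-wise:
  col T0: 1·0 + 2·0 + 0·2 + 2·0 + 4·0 + 0·-3 = 0
  col T1: 1·-4 + 2·2 + 2·0 + 4·0 = 0
  col T2: 1·0 + 2·0 + 2·0 + 0·-2 + 4·0 + 0·3 = 0
  col T3: 1·0 + 2·4 + 2·0 + 4·-2 + 0·-2 = 0
  col T4: 1·0 + 2·0 + 2·2 + 4·-1 = 0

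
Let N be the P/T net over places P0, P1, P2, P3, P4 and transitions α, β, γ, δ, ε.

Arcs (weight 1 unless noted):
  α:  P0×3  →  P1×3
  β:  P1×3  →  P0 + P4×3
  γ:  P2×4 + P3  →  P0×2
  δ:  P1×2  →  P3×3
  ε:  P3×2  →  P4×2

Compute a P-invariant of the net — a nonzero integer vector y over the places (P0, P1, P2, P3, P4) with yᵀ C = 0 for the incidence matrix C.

y = (P0:3, P1:3, P2:1, P3:2, P4:2)

Incidence matrix C (rows=places, cols=transitions):
        α    β    γ    δ    ε
   P0  -3    1    2    0    0
   P1   3   -3    0   -2    0
   P2   0    0   -4    0    0
   P3   0    0   -1    3   -2
   P4   0    3    0    0    2

Candidate y = [3, 3, 1, 2, 2]; check y·C column-wise:
  col α: 3·-3 + 3·3 + 1·0 + 2·0 + 2·0 = 0
  col β: 3·1 + 3·-3 + 1·0 + 2·0 + 2·3 = 0
  col γ: 3·2 + 3·0 + 1·-4 + 2·-1 + 2·0 = 0
  col δ: 3·0 + 3·-2 + 1·0 + 2·3 + 2·0 = 0
  col ε: 3·0 + 3·0 + 1·0 + 2·-2 + 2·2 = 0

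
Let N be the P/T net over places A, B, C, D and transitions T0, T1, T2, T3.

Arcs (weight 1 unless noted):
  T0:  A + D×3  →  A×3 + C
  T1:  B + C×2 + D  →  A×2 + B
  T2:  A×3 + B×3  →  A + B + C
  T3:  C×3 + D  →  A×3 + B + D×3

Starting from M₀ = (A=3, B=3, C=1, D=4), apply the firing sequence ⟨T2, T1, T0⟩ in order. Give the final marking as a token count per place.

step 1: fire T2:  (A=3, B=3, C=1, D=4) → (A=1, B=1, C=2, D=4)
step 2: fire T1:  (A=1, B=1, C=2, D=4) → (A=3, B=1, C=0, D=3)
step 3: fire T0:  (A=3, B=1, C=0, D=3) → (A=5, B=1, C=1, D=0)

(A=5, B=1, C=1, D=0)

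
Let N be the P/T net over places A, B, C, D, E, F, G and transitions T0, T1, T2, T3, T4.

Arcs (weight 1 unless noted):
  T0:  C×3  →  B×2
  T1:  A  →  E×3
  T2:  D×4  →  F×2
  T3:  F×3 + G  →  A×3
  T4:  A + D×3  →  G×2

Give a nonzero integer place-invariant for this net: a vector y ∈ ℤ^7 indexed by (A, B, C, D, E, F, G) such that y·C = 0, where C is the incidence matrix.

y = (A:0, B:3, C:2, D:0, E:0, F:0, G:0)

Incidence matrix C (rows=places, cols=transitions):
       T0   T1   T2   T3   T4
    A   0   -1    0    3   -1
    B   2    0    0    0    0
    C  -3    0    0    0    0
    D   0    0   -4    0   -3
    E   0    3    0    0    0
    F   0    0    2   -3    0
    G   0    0    0   -1    2

Candidate y = [0, 3, 2, 0, 0, 0, 0]; check y·C column-wise:
  col T0: 3·2 + 2·-3 = 0
  col T1: 0·-1 + 3·0 + 2·0 + 0·3 = 0
  col T2: 3·0 + 2·0 + 0·-4 + 0·2 = 0
  col T3: 0·3 + 3·0 + 2·0 + 0·-3 + 0·-1 = 0
  col T4: 0·-1 + 3·0 + 2·0 + 0·-3 + 0·2 = 0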